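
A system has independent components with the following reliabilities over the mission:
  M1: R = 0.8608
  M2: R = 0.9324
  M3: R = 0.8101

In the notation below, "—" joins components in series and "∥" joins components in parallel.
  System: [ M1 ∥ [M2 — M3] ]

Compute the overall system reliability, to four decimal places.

0.9659

Series (M2 and M3): 0.932400 × 0.810100 = 0.755337
Parallel (M1 and [0.755337]): 1 − (1 − 0.860800)(1 − 0.755337) = 0.9659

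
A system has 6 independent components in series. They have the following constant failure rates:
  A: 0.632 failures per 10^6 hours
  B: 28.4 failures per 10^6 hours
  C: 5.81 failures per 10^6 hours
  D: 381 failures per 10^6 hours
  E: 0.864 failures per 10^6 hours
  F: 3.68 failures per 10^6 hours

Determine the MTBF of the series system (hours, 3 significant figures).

Series of exponential components: λ_sys = Σ λ_i
λ_sys = 0.000000632 + 0.0000284 + 0.00000581 + 0.000381 + 0.000000864 + 0.00000368 = 4.2039e-04 /h
MTBF = 1 / λ_sys = 2380 h

2380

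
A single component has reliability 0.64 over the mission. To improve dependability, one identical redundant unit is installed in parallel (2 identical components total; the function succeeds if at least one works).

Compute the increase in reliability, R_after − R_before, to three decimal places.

0.230

R_before = 0.64
R_after = 1 − (1 − 0.64)^2 = 0.870
ΔR = 0.870 − 0.64 = 0.230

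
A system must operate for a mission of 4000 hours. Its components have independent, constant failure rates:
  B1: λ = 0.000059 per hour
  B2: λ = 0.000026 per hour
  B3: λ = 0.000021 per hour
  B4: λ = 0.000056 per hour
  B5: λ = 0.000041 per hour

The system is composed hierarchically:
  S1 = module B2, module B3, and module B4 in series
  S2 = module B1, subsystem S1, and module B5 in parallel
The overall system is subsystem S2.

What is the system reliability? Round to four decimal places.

0.9893

R(B1) = exp(−0.000059 × 4000) = 0.789781
R(B2) = exp(−0.000026 × 4000) = 0.901225
R(B3) = exp(−0.000021 × 4000) = 0.919431
R(B4) = exp(−0.000056 × 4000) = 0.799315
R(B5) = exp(−0.000041 × 4000) = 0.848742
Series (B2, B3, and B4): 0.901225 × 0.919431 × 0.799315 = 0.662324
Parallel (B1, [0.662324], and B5): 1 − (1 − 0.789781)(1 − 0.662324)(1 − 0.848742) = 0.9893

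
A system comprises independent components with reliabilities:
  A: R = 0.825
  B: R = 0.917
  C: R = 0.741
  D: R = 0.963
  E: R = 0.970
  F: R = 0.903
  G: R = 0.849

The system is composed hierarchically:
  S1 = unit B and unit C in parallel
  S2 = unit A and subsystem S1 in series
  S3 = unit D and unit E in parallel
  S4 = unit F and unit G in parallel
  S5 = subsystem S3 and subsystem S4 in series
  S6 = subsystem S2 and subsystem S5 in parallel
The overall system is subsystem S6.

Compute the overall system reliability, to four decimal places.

Parallel (B and C): 1 − (1 − 0.917000)(1 − 0.741000) = 0.978503
Series (A and [0.978503]): 0.825000 × 0.978503 = 0.807265
Parallel (D and E): 1 − (1 − 0.963000)(1 − 0.970000) = 0.998890
Parallel (F and G): 1 − (1 − 0.903000)(1 − 0.849000) = 0.985353
Series ([0.998890] and [0.985353]): 0.998890 × 0.985353 = 0.984259
Parallel ([0.807265] and [0.984259]): 1 − (1 − 0.807265)(1 − 0.984259) = 0.9970

0.9970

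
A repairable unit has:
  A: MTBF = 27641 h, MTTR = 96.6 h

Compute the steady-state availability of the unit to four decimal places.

A(A) = MTBF/(MTBF+MTTR) = 27641/(27641+96.6) = 0.9965

0.9965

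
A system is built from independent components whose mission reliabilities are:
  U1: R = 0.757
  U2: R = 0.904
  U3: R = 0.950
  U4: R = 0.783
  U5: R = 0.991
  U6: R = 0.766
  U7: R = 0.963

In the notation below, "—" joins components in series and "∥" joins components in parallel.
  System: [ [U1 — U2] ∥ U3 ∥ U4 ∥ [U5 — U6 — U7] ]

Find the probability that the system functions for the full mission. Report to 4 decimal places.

0.9991

Series (U1 and U2): 0.757000 × 0.904000 = 0.684328
Series (U5, U6, and U7): 0.991000 × 0.766000 × 0.963000 = 0.731019
Parallel ([0.684328], U3, U4, and [0.731019]): 1 − (1 − 0.684328)(1 − 0.950000)(1 − 0.783000)(1 − 0.731019) = 0.9991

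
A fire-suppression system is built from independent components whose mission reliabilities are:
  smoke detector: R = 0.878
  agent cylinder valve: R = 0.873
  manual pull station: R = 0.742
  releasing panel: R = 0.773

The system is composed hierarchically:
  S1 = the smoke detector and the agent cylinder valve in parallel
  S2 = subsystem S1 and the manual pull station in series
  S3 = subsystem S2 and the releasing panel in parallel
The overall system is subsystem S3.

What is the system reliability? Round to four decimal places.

0.9388

Parallel (smoke detector and agent cylinder valve): 1 − (1 − 0.878000)(1 − 0.873000) = 0.984506
Series ([0.984506] and manual pull station): 0.984506 × 0.742000 = 0.730503
Parallel ([0.730503] and releasing panel): 1 − (1 − 0.730503)(1 − 0.773000) = 0.9388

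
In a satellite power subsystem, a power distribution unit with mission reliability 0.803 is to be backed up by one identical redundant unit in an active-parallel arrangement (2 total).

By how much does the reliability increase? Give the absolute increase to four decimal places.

0.1582

R_before = 0.803
R_after = 1 − (1 − 0.803)^2 = 0.9612
ΔR = 0.9612 − 0.803 = 0.1582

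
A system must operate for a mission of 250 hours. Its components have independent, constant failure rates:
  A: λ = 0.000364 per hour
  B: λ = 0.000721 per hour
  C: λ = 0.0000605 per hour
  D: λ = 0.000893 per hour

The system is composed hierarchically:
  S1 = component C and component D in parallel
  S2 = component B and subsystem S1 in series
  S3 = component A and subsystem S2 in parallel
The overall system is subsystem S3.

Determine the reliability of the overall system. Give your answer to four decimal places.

R(A) = exp(−0.000364 × 250) = 0.913018
R(B) = exp(−0.000721 × 250) = 0.835061
R(C) = exp(−0.0000605 × 250) = 0.984989
R(D) = exp(−0.000893 × 250) = 0.799915
Parallel (C and D): 1 − (1 − 0.984989)(1 − 0.799915) = 0.996997
Series (B and [0.996997]): 0.835061 × 0.996997 = 0.832553
Parallel (A and [0.832553]): 1 − (1 − 0.913018)(1 − 0.832553) = 0.9854

0.9854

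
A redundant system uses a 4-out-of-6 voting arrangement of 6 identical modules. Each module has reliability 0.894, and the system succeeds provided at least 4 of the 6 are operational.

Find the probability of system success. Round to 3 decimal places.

R = Σ_{i=4}^{6} C(6,i) p^i (1−p)^{6−i} with p = 0.894
C(6,4)·0.894^4·0.106^2 = 0.10766
C(6,5)·0.894^5·0.106^1 = 0.36320
C(6,6)·0.894^6·0.106^0 = 0.51053
Sum = 0.981

0.981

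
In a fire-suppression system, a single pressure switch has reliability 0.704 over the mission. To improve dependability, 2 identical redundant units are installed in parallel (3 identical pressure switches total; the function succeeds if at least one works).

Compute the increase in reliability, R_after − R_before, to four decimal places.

R_before = 0.704
R_after = 1 − (1 − 0.704)^3 = 0.9741
ΔR = 0.9741 − 0.704 = 0.2701

0.2701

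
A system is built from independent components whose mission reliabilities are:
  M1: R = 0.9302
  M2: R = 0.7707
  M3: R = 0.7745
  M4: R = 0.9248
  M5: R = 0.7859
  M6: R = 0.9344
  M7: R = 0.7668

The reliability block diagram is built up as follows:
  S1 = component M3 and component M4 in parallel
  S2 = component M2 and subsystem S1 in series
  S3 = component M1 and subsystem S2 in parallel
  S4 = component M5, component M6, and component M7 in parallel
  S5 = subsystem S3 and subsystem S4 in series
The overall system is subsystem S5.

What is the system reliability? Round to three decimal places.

Parallel (M3 and M4): 1 − (1 − 0.77450)(1 − 0.92480) = 0.98304
Series (M2 and [0.98304]): 0.77070 × 0.98304 = 0.75763
Parallel (M1 and [0.75763]): 1 − (1 − 0.93020)(1 − 0.75763) = 0.98308
Parallel (M5, M6, and M7): 1 − (1 − 0.78590)(1 − 0.93440)(1 − 0.76680) = 0.99672
Series ([0.98308] and [0.99672]): 0.98308 × 0.99672 = 0.980

0.980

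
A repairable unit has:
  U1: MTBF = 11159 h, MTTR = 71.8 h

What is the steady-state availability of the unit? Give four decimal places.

A(U1) = MTBF/(MTBF+MTTR) = 11159/(11159+71.8) = 0.9936

0.9936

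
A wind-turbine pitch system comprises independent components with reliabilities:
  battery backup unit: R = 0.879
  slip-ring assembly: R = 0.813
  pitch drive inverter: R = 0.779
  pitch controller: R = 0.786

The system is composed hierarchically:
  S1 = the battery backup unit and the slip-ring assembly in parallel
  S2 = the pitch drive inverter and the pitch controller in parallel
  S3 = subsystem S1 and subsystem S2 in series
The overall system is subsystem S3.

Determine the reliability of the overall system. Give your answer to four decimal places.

Parallel (battery backup unit and slip-ring assembly): 1 − (1 − 0.879000)(1 − 0.813000) = 0.977373
Parallel (pitch drive inverter and pitch controller): 1 − (1 − 0.779000)(1 − 0.786000) = 0.952706
Series ([0.977373] and [0.952706]): 0.977373 × 0.952706 = 0.9311

0.9311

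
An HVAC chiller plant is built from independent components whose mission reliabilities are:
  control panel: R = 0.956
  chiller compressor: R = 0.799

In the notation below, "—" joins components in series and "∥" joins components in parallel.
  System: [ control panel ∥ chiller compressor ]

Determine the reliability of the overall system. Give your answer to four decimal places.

Parallel (control panel and chiller compressor): 1 − (1 − 0.956000)(1 − 0.799000) = 0.9912

0.9912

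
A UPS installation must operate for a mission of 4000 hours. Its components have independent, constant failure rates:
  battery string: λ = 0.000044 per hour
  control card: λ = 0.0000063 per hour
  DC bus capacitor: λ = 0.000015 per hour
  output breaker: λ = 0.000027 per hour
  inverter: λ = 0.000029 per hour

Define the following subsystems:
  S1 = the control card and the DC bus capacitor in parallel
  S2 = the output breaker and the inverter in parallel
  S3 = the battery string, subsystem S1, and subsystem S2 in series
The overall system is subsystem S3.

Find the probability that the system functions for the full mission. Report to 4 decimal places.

0.8280

R(battery string) = exp(−0.000044 × 4000) = 0.838618
R(control card) = exp(−0.0000063 × 4000) = 0.975115
R(DC bus capacitor) = exp(−0.000015 × 4000) = 0.941765
R(output breaker) = exp(−0.000027 × 4000) = 0.897628
R(inverter) = exp(−0.000029 × 4000) = 0.890475
Parallel (control card and DC bus capacitor): 1 − (1 − 0.975115)(1 − 0.941765) = 0.998551
Parallel (output breaker and inverter): 1 − (1 − 0.897628)(1 − 0.890475) = 0.988788
Series (battery string, [0.998551], and [0.988788]): 0.838618 × 0.998551 × 0.988788 = 0.8280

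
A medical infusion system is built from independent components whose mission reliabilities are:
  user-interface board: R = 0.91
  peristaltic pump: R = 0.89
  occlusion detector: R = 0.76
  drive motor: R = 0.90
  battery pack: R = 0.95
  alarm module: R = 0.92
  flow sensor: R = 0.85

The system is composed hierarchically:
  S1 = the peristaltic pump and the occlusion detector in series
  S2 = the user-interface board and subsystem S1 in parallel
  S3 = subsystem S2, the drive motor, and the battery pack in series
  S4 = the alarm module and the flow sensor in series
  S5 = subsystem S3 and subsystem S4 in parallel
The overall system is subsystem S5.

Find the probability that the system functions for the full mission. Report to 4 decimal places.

0.9630

Series (peristaltic pump and occlusion detector): 0.890000 × 0.760000 = 0.676400
Parallel (user-interface board and [0.676400]): 1 − (1 − 0.910000)(1 − 0.676400) = 0.970876
Series ([0.970876], drive motor, and battery pack): 0.970876 × 0.900000 × 0.950000 = 0.830099
Series (alarm module and flow sensor): 0.920000 × 0.850000 = 0.782000
Parallel ([0.830099] and [0.782000]): 1 − (1 − 0.830099)(1 − 0.782000) = 0.9630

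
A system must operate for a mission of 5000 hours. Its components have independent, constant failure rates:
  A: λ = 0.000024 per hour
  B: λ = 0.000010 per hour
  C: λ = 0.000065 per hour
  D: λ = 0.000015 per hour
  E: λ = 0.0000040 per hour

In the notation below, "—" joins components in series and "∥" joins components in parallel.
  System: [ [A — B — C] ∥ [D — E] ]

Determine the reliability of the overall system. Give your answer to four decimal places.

R(A) = exp(−0.000024 × 5000) = 0.886920
R(B) = exp(−0.000010 × 5000) = 0.951229
R(C) = exp(−0.000065 × 5000) = 0.722527
R(D) = exp(−0.000015 × 5000) = 0.927743
R(E) = exp(−0.0000040 × 5000) = 0.980199
Series (A, B, and C): 0.886920 × 0.951229 × 0.722527 = 0.609570
Series (D and E): 0.927743 × 0.980199 = 0.909373
Parallel ([0.609570] and [0.909373]): 1 − (1 − 0.609570)(1 − 0.909373) = 0.9646

0.9646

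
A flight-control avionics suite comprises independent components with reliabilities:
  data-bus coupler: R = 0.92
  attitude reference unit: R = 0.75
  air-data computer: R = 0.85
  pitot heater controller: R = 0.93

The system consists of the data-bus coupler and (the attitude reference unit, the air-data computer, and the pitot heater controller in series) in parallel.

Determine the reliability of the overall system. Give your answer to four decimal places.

Series (attitude reference unit, air-data computer, and pitot heater controller): 0.750000 × 0.850000 × 0.930000 = 0.592875
Parallel (data-bus coupler and [0.592875]): 1 − (1 − 0.920000)(1 − 0.592875) = 0.9674

0.9674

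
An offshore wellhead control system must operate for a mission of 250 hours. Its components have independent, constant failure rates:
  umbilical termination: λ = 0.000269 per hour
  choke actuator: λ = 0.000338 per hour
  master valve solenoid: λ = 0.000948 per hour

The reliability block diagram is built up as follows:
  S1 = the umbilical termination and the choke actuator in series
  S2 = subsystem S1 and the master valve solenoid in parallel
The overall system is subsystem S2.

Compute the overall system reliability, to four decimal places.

R(umbilical termination) = exp(−0.000269 × 250) = 0.934961
R(choke actuator) = exp(−0.000338 × 250) = 0.918972
R(master valve solenoid) = exp(−0.000948 × 250) = 0.788991
Series (umbilical termination and choke actuator): 0.934961 × 0.918972 = 0.859203
Parallel ([0.859203] and master valve solenoid): 1 − (1 − 0.859203)(1 − 0.788991) = 0.9703

0.9703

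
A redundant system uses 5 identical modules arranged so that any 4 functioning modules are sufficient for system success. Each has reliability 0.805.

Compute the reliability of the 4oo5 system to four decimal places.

0.7475

R = Σ_{i=4}^{5} C(5,i) p^i (1−p)^{5−i} with p = 0.805
C(5,4)·0.805^4·0.195^1 = 0.409438
C(5,5)·0.805^5·0.195^0 = 0.338049
Sum = 0.7475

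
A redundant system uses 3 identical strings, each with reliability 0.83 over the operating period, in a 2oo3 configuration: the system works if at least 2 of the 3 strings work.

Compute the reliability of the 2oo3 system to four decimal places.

R = Σ_{i=2}^{3} C(3,i) p^i (1−p)^{3−i} with p = 0.83
C(3,2)·0.83^2·0.17^1 = 0.351339
C(3,3)·0.83^3·0.17^0 = 0.571787
Sum = 0.9231

0.9231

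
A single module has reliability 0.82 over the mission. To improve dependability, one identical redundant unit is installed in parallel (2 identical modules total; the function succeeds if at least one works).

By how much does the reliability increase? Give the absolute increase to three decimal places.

R_before = 0.82
R_after = 1 − (1 − 0.82)^2 = 0.968
ΔR = 0.968 − 0.82 = 0.148

0.148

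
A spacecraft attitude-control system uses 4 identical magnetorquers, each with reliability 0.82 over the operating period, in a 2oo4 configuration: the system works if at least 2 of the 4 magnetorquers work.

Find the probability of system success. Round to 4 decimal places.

R = Σ_{i=2}^{4} C(4,i) p^i (1−p)^{4−i} with p = 0.82
C(4,2)·0.82^2·0.18^2 = 0.130715
C(4,3)·0.82^3·0.18^1 = 0.396985
C(4,4)·0.82^4·0.18^0 = 0.452122
Sum = 0.9798

0.9798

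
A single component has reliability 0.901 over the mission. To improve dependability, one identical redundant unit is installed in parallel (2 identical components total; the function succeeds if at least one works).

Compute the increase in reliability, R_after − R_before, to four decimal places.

0.0892

R_before = 0.901
R_after = 1 − (1 − 0.901)^2 = 0.9902
ΔR = 0.9902 − 0.901 = 0.0892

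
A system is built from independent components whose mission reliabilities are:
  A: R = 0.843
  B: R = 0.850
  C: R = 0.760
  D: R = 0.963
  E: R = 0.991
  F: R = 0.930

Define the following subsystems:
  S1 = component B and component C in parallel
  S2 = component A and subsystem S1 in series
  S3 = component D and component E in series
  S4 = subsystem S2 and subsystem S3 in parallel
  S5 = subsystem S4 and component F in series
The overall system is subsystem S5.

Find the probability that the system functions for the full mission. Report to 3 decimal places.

Parallel (B and C): 1 − (1 − 0.85000)(1 − 0.76000) = 0.96400
Series (A and [0.96400]): 0.84300 × 0.96400 = 0.81265
Series (D and E): 0.96300 × 0.99100 = 0.95433
Parallel ([0.81265] and [0.95433]): 1 − (1 − 0.81265)(1 − 0.95433) = 0.99144
Series ([0.99144] and F): 0.99144 × 0.93000 = 0.922

0.922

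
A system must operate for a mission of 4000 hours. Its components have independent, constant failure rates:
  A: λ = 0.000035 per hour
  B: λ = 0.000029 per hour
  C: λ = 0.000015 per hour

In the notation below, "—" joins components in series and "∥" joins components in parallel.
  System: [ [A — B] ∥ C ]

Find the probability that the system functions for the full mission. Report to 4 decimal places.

0.9868

R(A) = exp(−0.000035 × 4000) = 0.869358
R(B) = exp(−0.000029 × 4000) = 0.890475
R(C) = exp(−0.000015 × 4000) = 0.941765
Series (A and B): 0.869358 × 0.890475 = 0.774142
Parallel ([0.774142] and C): 1 − (1 − 0.774142)(1 − 0.941765) = 0.9868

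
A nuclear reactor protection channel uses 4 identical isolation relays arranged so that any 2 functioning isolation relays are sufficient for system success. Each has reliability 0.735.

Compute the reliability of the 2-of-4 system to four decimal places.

0.9404

R = Σ_{i=2}^{4} C(4,i) p^i (1−p)^{4−i} with p = 0.735
C(4,2)·0.735^2·0.265^2 = 0.227624
C(4,3)·0.735^3·0.265^1 = 0.420889
C(4,4)·0.735^4·0.265^0 = 0.291843
Sum = 0.9404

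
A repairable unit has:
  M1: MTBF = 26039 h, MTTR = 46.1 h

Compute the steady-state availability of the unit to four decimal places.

A(M1) = MTBF/(MTBF+MTTR) = 26039/(26039+46.1) = 0.9982

0.9982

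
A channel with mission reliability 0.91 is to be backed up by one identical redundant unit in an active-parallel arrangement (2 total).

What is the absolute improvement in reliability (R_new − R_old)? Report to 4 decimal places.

R_before = 0.91
R_after = 1 − (1 − 0.91)^2 = 0.9919
ΔR = 0.9919 − 0.91 = 0.0819

0.0819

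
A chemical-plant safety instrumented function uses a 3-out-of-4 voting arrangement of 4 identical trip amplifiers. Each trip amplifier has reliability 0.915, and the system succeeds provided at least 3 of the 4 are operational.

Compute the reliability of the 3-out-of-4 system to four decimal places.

R = Σ_{i=3}^{4} C(4,i) p^i (1−p)^{4−i} with p = 0.915
C(4,3)·0.915^3·0.085^1 = 0.260461
C(4,4)·0.915^4·0.085^0 = 0.700946
Sum = 0.9614

0.9614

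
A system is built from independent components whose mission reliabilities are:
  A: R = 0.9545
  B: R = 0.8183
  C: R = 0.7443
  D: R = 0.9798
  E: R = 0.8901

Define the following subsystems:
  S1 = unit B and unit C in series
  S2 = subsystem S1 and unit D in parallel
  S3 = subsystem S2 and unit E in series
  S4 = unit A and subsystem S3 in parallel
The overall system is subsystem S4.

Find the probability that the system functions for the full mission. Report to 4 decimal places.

0.9947

Series (B and C): 0.818300 × 0.744300 = 0.609061
Parallel ([0.609061] and D): 1 − (1 − 0.609061)(1 − 0.979800) = 0.992103
Series ([0.992103] and E): 0.992103 × 0.890100 = 0.883071
Parallel (A and [0.883071]): 1 − (1 − 0.954500)(1 − 0.883071) = 0.9947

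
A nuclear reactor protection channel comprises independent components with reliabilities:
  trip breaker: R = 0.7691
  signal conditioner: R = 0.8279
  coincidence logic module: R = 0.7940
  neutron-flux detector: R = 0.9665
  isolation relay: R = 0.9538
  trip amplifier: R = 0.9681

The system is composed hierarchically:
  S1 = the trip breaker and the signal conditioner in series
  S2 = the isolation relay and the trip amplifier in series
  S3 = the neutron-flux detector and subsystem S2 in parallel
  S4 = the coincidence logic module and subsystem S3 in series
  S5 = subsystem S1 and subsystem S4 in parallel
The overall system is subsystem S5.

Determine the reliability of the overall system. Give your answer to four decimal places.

0.9244

Series (trip breaker and signal conditioner): 0.769100 × 0.827900 = 0.636738
Series (isolation relay and trip amplifier): 0.953800 × 0.968100 = 0.923374
Parallel (neutron-flux detector and [0.923374]): 1 − (1 − 0.966500)(1 − 0.923374) = 0.997433
Series (coincidence logic module and [0.997433]): 0.794000 × 0.997433 = 0.791962
Parallel ([0.636738] and [0.791962]): 1 − (1 − 0.636738)(1 − 0.791962) = 0.9244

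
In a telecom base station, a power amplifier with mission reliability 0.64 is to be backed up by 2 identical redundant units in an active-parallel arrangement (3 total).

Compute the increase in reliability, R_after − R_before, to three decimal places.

R_before = 0.64
R_after = 1 − (1 − 0.64)^3 = 0.953
ΔR = 0.953 − 0.64 = 0.313

0.313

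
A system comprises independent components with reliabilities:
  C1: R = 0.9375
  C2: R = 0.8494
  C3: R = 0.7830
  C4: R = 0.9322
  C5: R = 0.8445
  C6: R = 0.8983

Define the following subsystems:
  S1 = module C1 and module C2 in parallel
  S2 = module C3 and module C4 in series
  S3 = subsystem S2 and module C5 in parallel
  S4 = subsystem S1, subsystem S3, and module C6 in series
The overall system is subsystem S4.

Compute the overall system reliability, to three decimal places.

0.852

Parallel (C1 and C2): 1 − (1 − 0.93750)(1 − 0.84940) = 0.99059
Series (C3 and C4): 0.78300 × 0.93220 = 0.72991
Parallel ([0.72991] and C5): 1 − (1 − 0.72991)(1 − 0.84450) = 0.95800
Series ([0.99059], [0.95800], and C6): 0.99059 × 0.95800 × 0.89830 = 0.852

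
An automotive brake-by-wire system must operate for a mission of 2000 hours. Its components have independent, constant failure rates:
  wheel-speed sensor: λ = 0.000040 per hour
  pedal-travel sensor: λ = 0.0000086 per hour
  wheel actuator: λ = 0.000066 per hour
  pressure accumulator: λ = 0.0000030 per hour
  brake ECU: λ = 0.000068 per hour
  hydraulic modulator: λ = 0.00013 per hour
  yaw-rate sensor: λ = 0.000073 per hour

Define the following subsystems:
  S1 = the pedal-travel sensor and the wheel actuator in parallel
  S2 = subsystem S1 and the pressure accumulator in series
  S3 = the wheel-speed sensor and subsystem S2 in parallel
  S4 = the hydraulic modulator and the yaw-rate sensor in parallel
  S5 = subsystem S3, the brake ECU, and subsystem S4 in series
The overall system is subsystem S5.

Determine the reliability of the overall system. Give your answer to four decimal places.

0.8452

R(wheel-speed sensor) = exp(−0.000040 × 2000) = 0.923116
R(pedal-travel sensor) = exp(−0.0000086 × 2000) = 0.982947
R(wheel actuator) = exp(−0.000066 × 2000) = 0.876341
R(pressure accumulator) = exp(−0.0000030 × 2000) = 0.994018
R(brake ECU) = exp(−0.000068 × 2000) = 0.872843
R(hydraulic modulator) = exp(−0.00013 × 2000) = 0.771052
R(yaw-rate sensor) = exp(−0.000073 × 2000) = 0.864158
Parallel (pedal-travel sensor and wheel actuator): 1 − (1 − 0.982947)(1 − 0.876341) = 0.997891
Series ([0.997891] and pressure accumulator): 0.997891 × 0.994018 = 0.991922
Parallel (wheel-speed sensor and [0.991922]): 1 − (1 − 0.923116)(1 − 0.991922) = 0.999379
Parallel (hydraulic modulator and yaw-rate sensor): 1 − (1 − 0.771052)(1 − 0.864158) = 0.968899
Series ([0.999379], brake ECU, and [0.968899]): 0.999379 × 0.872843 × 0.968899 = 0.8452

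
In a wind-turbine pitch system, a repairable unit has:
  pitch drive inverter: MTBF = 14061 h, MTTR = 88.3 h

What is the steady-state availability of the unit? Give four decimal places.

A(pitch drive inverter) = MTBF/(MTBF+MTTR) = 14061/(14061+88.3) = 0.9938

0.9938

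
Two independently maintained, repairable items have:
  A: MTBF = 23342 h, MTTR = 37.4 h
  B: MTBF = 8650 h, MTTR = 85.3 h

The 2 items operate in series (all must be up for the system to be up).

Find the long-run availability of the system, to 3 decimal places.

A(A) = MTBF/(MTBF+MTTR) = 23342/(23342+37.4) = 0.998400
A(B) = MTBF/(MTBF+MTTR) = 8650/(8650+85.3) = 0.990235
Series availability: 0.998400 × 0.990235 = 0.989

0.989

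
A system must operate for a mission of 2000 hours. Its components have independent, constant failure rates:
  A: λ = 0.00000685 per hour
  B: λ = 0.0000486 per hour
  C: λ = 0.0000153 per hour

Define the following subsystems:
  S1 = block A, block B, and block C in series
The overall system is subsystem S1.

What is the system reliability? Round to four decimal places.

0.8681

R(A) = exp(−0.00000685 × 2000) = 0.986393
R(B) = exp(−0.0000486 × 2000) = 0.907375
R(C) = exp(−0.0000153 × 2000) = 0.969863
Series (A, B, and C): 0.986393 × 0.907375 × 0.969863 = 0.8681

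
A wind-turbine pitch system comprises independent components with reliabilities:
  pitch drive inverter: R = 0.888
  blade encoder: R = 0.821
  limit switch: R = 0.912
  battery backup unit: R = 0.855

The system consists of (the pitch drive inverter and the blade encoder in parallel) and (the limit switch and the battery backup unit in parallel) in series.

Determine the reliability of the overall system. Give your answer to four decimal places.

0.9674

Parallel (pitch drive inverter and blade encoder): 1 − (1 − 0.888000)(1 − 0.821000) = 0.979952
Parallel (limit switch and battery backup unit): 1 − (1 − 0.912000)(1 − 0.855000) = 0.987240
Series ([0.979952] and [0.987240]): 0.979952 × 0.987240 = 0.9674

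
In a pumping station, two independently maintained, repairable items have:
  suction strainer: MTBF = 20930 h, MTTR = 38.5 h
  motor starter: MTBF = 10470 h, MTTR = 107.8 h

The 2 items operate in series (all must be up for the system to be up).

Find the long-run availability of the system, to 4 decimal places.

A(suction strainer) = MTBF/(MTBF+MTTR) = 20930/(20930+38.5) = 0.998164
A(motor starter) = MTBF/(MTBF+MTTR) = 10470/(10470+107.8) = 0.989809
Series availability: 0.998164 × 0.989809 = 0.9880

0.9880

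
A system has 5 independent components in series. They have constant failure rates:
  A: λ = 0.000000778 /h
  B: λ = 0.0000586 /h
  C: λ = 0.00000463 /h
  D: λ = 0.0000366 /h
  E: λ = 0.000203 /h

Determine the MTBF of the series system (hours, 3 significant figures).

Series of exponential components: λ_sys = Σ λ_i
λ_sys = 0.000000778 + 0.0000586 + 0.00000463 + 0.0000366 + 0.000203 = 3.0361e-04 /h
MTBF = 1 / λ_sys = 3290 h

3290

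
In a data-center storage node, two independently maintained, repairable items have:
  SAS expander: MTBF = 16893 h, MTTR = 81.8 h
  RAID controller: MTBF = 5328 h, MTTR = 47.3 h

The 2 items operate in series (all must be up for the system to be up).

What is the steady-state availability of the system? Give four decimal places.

0.9864

A(SAS expander) = MTBF/(MTBF+MTTR) = 16893/(16893+81.8) = 0.995181
A(RAID controller) = MTBF/(MTBF+MTTR) = 5328/(5328+47.3) = 0.991200
Series availability: 0.995181 × 0.991200 = 0.9864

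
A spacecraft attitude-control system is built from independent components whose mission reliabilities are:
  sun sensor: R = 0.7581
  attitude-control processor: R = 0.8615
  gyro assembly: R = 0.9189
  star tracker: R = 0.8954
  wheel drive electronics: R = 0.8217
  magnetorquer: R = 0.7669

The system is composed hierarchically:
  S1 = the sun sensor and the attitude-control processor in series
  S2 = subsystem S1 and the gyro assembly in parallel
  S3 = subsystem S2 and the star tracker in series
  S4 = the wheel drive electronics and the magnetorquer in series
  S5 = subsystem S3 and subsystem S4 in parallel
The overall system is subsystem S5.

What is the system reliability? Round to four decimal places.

Series (sun sensor and attitude-control processor): 0.758100 × 0.861500 = 0.653103
Parallel ([0.653103] and gyro assembly): 1 − (1 − 0.653103)(1 − 0.918900) = 0.971867
Series ([0.971867] and star tracker): 0.971867 × 0.895400 = 0.870210
Series (wheel drive electronics and magnetorquer): 0.821700 × 0.766900 = 0.630162
Parallel ([0.870210] and [0.630162]): 1 − (1 − 0.870210)(1 − 0.630162) = 0.9520

0.9520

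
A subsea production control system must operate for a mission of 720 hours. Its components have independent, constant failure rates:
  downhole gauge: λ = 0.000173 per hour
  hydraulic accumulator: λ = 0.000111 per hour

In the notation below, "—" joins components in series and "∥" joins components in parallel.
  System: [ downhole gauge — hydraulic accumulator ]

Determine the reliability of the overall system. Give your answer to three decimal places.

0.815

R(downhole gauge) = exp(−0.000173 × 720) = 0.88289
R(hydraulic accumulator) = exp(−0.000111 × 720) = 0.92319
Series (downhole gauge and hydraulic accumulator): 0.88289 × 0.92319 = 0.815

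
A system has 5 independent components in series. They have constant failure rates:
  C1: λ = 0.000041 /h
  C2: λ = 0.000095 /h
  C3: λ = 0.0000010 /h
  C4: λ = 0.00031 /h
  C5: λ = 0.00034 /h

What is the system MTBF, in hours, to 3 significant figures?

1270

Series of exponential components: λ_sys = Σ λ_i
λ_sys = 0.000041 + 0.000095 + 0.0000010 + 0.00031 + 0.00034 = 7.8700e-04 /h
MTBF = 1 / λ_sys = 1270 h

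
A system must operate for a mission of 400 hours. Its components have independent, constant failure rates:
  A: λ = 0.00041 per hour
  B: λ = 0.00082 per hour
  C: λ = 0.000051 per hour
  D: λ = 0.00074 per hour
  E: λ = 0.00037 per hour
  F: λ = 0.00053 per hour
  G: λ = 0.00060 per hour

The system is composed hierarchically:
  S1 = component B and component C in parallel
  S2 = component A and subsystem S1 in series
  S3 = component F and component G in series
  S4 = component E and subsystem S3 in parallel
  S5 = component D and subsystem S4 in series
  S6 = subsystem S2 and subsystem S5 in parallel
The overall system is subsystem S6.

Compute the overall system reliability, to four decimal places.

R(A) = exp(−0.00041 × 400) = 0.848742
R(B) = exp(−0.00082 × 400) = 0.720363
R(C) = exp(−0.000051 × 400) = 0.979807
R(D) = exp(−0.00074 × 400) = 0.743787
R(E) = exp(−0.00037 × 400) = 0.862431
R(F) = exp(−0.00053 × 400) = 0.808965
R(G) = exp(−0.00060 × 400) = 0.786628
Parallel (B and C): 1 − (1 − 0.720363)(1 − 0.979807) = 0.994353
Series (A and [0.994353]): 0.848742 × 0.994353 = 0.843949
Series (F and G): 0.808965 × 0.786628 = 0.636355
Parallel (E and [0.636355]): 1 − (1 − 0.862431)(1 − 0.636355) = 0.949974
Series (D and [0.949974]): 0.743787 × 0.949974 = 0.706578
Parallel ([0.843949] and [0.706578]): 1 − (1 − 0.843949)(1 − 0.706578) = 0.9542

0.9542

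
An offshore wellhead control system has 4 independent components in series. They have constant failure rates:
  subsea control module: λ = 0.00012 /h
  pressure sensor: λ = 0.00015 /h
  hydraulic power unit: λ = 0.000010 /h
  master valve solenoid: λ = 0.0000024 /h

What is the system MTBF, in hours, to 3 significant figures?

Series of exponential components: λ_sys = Σ λ_i
λ_sys = 0.00012 + 0.00015 + 0.000010 + 0.0000024 = 2.8240e-04 /h
MTBF = 1 / λ_sys = 3540 h

3540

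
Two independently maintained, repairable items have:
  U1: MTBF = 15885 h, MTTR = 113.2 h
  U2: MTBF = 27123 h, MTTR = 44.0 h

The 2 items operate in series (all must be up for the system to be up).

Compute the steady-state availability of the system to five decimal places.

0.99132

A(U1) = MTBF/(MTBF+MTTR) = 15885/(15885+113.2) = 0.992924
A(U2) = MTBF/(MTBF+MTTR) = 27123/(27123+44.0) = 0.998380
Series availability: 0.992924 × 0.998380 = 0.99132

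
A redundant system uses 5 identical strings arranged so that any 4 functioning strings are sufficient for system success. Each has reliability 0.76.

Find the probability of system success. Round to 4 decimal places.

0.6539

R = Σ_{i=4}^{5} C(5,i) p^i (1−p)^{5−i} with p = 0.76
C(5,4)·0.76^4·0.24^1 = 0.400346
C(5,5)·0.76^5·0.24^0 = 0.253553
Sum = 0.6539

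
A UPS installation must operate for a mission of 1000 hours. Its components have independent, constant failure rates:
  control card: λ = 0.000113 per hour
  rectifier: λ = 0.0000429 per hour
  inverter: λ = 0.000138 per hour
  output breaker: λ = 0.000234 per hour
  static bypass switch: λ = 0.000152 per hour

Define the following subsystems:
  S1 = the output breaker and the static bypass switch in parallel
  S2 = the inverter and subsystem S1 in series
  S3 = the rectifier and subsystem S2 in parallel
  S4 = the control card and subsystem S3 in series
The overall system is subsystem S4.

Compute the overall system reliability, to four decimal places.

R(control card) = exp(−0.000113 × 1000) = 0.893151
R(rectifier) = exp(−0.0000429 × 1000) = 0.958007
R(inverter) = exp(−0.000138 × 1000) = 0.871099
R(output breaker) = exp(−0.000234 × 1000) = 0.791362
R(static bypass switch) = exp(−0.000152 × 1000) = 0.858988
Parallel (output breaker and static bypass switch): 1 − (1 − 0.791362)(1 − 0.858988) = 0.970580
Series (inverter and [0.970580]): 0.871099 × 0.970580 = 0.845471
Parallel (rectifier and [0.845471]): 1 − (1 − 0.958007)(1 − 0.845471) = 0.993511
Series (control card and [0.993511]): 0.893151 × 0.993511 = 0.8874

0.8874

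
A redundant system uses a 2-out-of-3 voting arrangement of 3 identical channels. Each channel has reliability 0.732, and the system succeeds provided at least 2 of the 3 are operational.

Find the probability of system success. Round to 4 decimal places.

0.8230

R = Σ_{i=2}^{3} C(3,i) p^i (1−p)^{3−i} with p = 0.732
C(3,2)·0.732^2·0.268^1 = 0.430802
C(3,3)·0.732^3·0.268^0 = 0.392223
Sum = 0.8230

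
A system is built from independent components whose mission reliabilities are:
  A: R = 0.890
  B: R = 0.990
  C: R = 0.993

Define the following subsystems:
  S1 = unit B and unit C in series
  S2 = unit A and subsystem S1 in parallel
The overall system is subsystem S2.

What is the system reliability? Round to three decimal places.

0.998

Series (B and C): 0.99000 × 0.99300 = 0.98307
Parallel (A and [0.98307]): 1 − (1 − 0.89000)(1 − 0.98307) = 0.998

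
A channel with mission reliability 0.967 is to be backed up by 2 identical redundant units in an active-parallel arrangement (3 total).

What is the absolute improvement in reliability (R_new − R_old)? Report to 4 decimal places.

R_before = 0.967
R_after = 1 − (1 − 0.967)^3 = 1.0000
ΔR = 1.0000 − 0.967 = 0.0330

0.0330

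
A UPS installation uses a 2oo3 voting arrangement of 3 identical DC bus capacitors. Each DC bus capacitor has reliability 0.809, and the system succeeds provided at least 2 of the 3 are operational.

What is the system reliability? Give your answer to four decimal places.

R = Σ_{i=2}^{3} C(3,i) p^i (1−p)^{3−i} with p = 0.809
C(3,2)·0.809^2·0.191^1 = 0.375018
C(3,3)·0.809^3·0.191^0 = 0.529475
Sum = 0.9045

0.9045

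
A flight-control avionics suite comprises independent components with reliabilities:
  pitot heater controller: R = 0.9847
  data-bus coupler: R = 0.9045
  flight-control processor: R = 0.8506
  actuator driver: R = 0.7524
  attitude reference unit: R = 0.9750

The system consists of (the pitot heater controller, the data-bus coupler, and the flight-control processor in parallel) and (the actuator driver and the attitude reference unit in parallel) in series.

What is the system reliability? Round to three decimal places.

Parallel (pitot heater controller, data-bus coupler, and flight-control processor): 1 − (1 − 0.98470)(1 − 0.90450)(1 − 0.85060) = 0.99978
Parallel (actuator driver and attitude reference unit): 1 − (1 − 0.75240)(1 − 0.97500) = 0.99381
Series ([0.99978] and [0.99381]): 0.99978 × 0.99381 = 0.994

0.994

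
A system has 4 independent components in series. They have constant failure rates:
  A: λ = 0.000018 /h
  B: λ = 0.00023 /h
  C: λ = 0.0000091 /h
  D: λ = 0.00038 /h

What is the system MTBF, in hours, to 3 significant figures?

1570

Series of exponential components: λ_sys = Σ λ_i
λ_sys = 0.000018 + 0.00023 + 0.0000091 + 0.00038 = 6.3710e-04 /h
MTBF = 1 / λ_sys = 1570 h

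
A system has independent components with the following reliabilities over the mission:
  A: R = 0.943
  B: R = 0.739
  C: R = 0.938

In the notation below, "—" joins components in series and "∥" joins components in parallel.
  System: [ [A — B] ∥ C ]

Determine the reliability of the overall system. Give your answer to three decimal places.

Series (A and B): 0.94300 × 0.73900 = 0.69688
Parallel ([0.69688] and C): 1 − (1 − 0.69688)(1 − 0.93800) = 0.981

0.981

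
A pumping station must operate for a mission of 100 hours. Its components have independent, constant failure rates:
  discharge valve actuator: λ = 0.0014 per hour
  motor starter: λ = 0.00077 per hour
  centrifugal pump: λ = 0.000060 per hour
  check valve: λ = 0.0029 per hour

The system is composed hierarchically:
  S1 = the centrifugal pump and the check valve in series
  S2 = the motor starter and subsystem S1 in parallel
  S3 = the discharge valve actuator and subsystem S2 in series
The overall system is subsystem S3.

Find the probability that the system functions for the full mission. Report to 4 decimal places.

R(discharge valve actuator) = exp(−0.0014 × 100) = 0.869358
R(motor starter) = exp(−0.00077 × 100) = 0.925890
R(centrifugal pump) = exp(−0.000060 × 100) = 0.994018
R(check valve) = exp(−0.0029 × 100) = 0.748264
Series (centrifugal pump and check valve): 0.994018 × 0.748264 = 0.743788
Parallel (motor starter and [0.743788]): 1 − (1 − 0.925890)(1 − 0.743788) = 0.981012
Series (discharge valve actuator and [0.981012]): 0.869358 × 0.981012 = 0.8529

0.8529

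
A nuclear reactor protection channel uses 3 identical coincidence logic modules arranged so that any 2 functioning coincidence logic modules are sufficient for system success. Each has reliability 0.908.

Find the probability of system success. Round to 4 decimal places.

R = Σ_{i=2}^{3} C(3,i) p^i (1−p)^{3−i} with p = 0.908
C(3,2)·0.908^2·0.092^1 = 0.227552
C(3,3)·0.908^3·0.092^0 = 0.748613
Sum = 0.9762

0.9762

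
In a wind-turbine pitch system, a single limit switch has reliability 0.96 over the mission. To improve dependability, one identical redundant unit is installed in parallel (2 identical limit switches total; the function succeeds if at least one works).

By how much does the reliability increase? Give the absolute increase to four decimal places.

0.0384

R_before = 0.96
R_after = 1 − (1 − 0.96)^2 = 0.9984
ΔR = 0.9984 − 0.96 = 0.0384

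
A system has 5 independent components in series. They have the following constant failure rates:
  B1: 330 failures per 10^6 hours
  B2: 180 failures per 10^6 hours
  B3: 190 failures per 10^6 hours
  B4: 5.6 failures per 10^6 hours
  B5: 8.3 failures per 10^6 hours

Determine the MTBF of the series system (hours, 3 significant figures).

Series of exponential components: λ_sys = Σ λ_i
λ_sys = 0.00033 + 0.00018 + 0.00019 + 0.0000056 + 0.0000083 = 7.1390e-04 /h
MTBF = 1 / λ_sys = 1400 h

1400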